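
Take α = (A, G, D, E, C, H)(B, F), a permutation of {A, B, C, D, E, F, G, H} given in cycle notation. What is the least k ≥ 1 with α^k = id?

6

The cycle type of α is (6, 2).
The order is lcm(6, 2) = 6.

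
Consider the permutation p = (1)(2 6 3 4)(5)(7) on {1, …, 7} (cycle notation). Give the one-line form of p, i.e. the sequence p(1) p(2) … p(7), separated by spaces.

Reading each image from the cycles: 1→1, 2→6, 3→4, 4→2, 5→5, 6→3, 7→7.
So the one-line form is 1 6 4 2 5 3 7.

1 6 4 2 5 3 7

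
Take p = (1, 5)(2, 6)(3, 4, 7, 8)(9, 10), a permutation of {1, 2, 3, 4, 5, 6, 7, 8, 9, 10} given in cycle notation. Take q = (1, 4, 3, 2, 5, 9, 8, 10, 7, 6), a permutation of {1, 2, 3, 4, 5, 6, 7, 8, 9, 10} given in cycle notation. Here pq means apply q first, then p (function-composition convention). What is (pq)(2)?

q(2) = 5, then p(5) = 1; composing gives (pq)(2) = 1.

1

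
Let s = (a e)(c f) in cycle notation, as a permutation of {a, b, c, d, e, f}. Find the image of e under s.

e appears in (a e); the next entry (wrapping around) is a.

a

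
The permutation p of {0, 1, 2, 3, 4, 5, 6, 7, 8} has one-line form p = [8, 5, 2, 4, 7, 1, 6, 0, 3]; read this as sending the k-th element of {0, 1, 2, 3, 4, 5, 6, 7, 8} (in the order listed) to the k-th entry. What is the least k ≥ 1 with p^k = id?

10

Writing p as disjoint cycles, the cycle lengths are 5, 2, 1, 1.
The order of p is the least common multiple of its cycle lengths: lcm(5, 2) = 10.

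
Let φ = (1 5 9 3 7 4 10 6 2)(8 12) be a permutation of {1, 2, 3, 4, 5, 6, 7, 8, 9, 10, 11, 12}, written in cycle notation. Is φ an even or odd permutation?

The cycle lengths are 9, 2, 1.
A cycle of length ℓ contributes ℓ−1 transpositions, so φ is a product of 8 + 1 = 9 transpositions — odd.

odd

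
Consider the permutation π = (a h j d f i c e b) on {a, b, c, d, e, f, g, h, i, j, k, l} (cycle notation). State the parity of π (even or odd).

even

The cycle lengths are 9, 1, 1, 1.
A cycle of length ℓ contributes ℓ−1 transpositions, so π is a product of 8 transpositions — even.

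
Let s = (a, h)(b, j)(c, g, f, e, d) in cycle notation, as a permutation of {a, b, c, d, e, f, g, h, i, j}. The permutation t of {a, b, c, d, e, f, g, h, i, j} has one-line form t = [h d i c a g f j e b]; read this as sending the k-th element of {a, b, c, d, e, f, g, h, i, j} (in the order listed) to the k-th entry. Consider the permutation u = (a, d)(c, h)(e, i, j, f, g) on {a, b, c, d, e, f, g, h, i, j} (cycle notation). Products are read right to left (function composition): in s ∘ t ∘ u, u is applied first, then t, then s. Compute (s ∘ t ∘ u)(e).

d

Chase e: u(e) = i; t(i) = e; s(e) = d. Hence (s ∘ t ∘ u)(e) = d.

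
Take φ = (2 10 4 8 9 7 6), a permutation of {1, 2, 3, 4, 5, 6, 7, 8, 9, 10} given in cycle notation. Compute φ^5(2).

2 lies in the 7-cycle (2 10 4 8 9 7 6).
Advancing 5 steps from 2: 2 → 10 → 4 → 8 → 9 → 7.

7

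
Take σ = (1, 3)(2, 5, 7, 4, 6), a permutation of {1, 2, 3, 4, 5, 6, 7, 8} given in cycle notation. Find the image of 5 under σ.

7

Within (2, 5, 7, 4, 6), 5 ↦ 7.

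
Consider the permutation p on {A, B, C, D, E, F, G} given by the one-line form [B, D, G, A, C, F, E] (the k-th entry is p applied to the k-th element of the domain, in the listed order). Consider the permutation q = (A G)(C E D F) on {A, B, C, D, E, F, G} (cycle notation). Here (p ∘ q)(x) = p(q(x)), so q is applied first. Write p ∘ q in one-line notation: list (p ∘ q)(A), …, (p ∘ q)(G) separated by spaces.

Chase each element through q then p: A → G → E; B → B → D; C → E → C; D → F → F; E → D → A; F → C → G; G → A → B.
Collecting the images, p ∘ q = [E D C F A G B].

E D C F A G B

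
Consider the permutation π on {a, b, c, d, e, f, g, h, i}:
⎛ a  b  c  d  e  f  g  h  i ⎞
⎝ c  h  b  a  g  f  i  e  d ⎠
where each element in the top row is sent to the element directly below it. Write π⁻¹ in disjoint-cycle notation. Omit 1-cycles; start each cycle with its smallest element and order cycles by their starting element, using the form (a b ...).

First write π in disjoint cycles: (a c b h e g i d).
Reversing each cycle (and rotating so the smallest element leads) gives π⁻¹ = (a d i g e h b c).

(a d i g e h b c)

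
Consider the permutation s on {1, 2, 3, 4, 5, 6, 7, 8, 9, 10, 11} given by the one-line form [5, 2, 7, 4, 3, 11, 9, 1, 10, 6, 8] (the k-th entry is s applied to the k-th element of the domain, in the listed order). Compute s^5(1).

Tracing 1 → 5 → … returns to 1 after 9 steps, so 1 lies in a 9-cycle (1, 5, 3, 7, 9, 10, 6, 11, 8).
Advancing 5 steps from 1: 1 → 5 → 3 → 7 → 9 → 10.

10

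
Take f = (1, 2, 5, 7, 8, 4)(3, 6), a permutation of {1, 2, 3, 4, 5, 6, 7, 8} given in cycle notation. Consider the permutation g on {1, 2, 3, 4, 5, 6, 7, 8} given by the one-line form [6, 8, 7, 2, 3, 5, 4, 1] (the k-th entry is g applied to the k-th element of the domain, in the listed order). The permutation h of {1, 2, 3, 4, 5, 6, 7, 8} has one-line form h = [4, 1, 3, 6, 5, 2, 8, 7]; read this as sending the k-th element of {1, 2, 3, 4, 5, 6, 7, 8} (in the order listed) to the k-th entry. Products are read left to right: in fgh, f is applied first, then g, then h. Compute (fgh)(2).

3

Apply the permutations in order: f(2) = 5, then g(5) = 3, then h(3) = 3. So (fgh)(2) = 3.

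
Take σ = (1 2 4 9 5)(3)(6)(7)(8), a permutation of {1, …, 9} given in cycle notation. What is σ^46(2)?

4

2 lies in the 5-cycle (1 2 4 9 5).
Powers repeat with period 5 on this cycle, and 46 mod 5 = 1, so σ^46(2) = σ^1(2).
Stepping 1 place around the cycle: 2 → 4.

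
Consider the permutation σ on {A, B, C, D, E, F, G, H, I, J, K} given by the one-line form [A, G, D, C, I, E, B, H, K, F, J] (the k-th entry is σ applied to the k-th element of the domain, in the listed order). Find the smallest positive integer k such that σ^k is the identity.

10

Decomposing into disjoint cycles gives cycle lengths 5, 2, 2, 1, 1.
The order is lcm(5, 2, 2) = 10.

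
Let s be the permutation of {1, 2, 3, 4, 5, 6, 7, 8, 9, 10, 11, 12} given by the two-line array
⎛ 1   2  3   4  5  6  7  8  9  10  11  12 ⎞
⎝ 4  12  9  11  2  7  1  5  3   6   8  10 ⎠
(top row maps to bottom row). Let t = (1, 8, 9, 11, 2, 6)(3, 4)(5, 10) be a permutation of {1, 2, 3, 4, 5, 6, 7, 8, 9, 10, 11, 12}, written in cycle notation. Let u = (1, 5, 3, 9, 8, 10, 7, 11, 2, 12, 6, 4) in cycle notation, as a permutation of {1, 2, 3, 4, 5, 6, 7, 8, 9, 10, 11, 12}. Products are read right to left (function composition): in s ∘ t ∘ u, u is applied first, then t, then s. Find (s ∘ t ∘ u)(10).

1

Apply the permutations in order: u(10) = 7, then t(7) = 7, then s(7) = 1. So (s ∘ t ∘ u)(10) = 1.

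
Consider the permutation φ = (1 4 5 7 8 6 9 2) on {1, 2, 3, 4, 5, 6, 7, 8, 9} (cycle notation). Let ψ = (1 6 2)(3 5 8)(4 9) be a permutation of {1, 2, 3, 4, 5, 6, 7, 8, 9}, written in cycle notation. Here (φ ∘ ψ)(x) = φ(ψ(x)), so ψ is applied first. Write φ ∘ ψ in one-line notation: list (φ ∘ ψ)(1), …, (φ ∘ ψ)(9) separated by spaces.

9 4 7 2 6 1 8 3 5

For each element, apply ψ then φ: 1 → 6 → 9; 2 → 1 → 4; 3 → 5 → 7; 4 → 9 → 2; 5 → 8 → 6; 6 → 2 → 1; 7 → 7 → 8; 8 → 3 → 3; 9 → 4 → 5.
So φ ∘ ψ in one-line form is 9 4 7 2 6 1 8 3 5.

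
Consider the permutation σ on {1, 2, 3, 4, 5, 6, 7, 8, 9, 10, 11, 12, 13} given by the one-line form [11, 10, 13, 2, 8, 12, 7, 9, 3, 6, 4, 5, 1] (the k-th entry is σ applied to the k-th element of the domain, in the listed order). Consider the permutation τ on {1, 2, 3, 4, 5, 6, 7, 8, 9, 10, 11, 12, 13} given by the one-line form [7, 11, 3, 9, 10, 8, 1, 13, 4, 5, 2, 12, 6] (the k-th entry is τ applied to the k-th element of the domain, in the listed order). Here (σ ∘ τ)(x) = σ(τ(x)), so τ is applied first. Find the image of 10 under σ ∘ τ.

τ(10) = 5, then σ(5) = 8; composing gives (σ ∘ τ)(10) = 8.

8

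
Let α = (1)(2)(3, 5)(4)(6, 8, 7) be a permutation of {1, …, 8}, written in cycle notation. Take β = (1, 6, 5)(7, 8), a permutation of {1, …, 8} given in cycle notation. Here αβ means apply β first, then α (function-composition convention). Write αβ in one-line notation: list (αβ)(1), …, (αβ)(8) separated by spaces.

8 2 5 4 1 3 7 6

(αβ)(x) = α(β(x)). Computing each image: α(β(1)) = α(6) = 8, α(β(2)) = α(2) = 2, α(β(3)) = α(3) = 5, α(β(4)) = α(4) = 4, α(β(5)) = α(1) = 1, α(β(6)) = α(5) = 3, α(β(7)) = α(8) = 7, α(β(8)) = α(7) = 6.
Hence αβ = [8 2 5 4 1 3 7 6].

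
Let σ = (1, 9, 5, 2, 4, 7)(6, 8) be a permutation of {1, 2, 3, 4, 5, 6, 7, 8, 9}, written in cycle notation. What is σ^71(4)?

4 lies in the 6-cycle (1, 9, 5, 2, 4, 7).
On a 6-cycle, σ^6 is the identity, so σ^71 = σ^5 there (71 ≡ 5 mod 6).
Stepping 5 places around the cycle: 4 → 7 → 1 → 9 → 5 → 2.

2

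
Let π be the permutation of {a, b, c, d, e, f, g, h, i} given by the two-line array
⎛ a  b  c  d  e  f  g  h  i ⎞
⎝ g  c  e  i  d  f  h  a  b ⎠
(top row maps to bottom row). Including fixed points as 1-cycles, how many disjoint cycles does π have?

The cycle decomposition is (a, g, h)(b, c, e, d, i)(f), which has 3 cycles (counting 1-cycles).

3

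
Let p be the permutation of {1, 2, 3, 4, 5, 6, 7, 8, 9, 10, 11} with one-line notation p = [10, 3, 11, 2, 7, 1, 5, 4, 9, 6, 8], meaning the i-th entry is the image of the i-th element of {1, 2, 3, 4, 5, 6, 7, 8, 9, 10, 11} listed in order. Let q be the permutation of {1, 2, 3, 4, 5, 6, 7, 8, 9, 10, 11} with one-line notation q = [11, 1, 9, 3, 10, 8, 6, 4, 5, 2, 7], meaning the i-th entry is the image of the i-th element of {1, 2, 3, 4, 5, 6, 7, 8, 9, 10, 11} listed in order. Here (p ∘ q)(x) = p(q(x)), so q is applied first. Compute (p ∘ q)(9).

7

q(9) = 5, then p(5) = 7; composing gives (p ∘ q)(9) = 7.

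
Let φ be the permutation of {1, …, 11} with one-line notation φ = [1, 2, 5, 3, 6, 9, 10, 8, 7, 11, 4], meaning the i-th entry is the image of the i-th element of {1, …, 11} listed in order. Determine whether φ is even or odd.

odd

In disjoint-cycle form the cycle lengths are 8, 1, 1, 1.
A cycle of length ℓ contributes ℓ−1 transpositions, so φ is a product of 7 transpositions — odd.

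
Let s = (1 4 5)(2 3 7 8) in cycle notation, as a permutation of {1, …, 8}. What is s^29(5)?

5 lies in the 3-cycle (1 4 5).
On a 3-cycle, s^3 is the identity, so s^29 = s^2 there (29 ≡ 2 mod 3).
Advancing 2 steps from 5: 5 → 1 → 4.

4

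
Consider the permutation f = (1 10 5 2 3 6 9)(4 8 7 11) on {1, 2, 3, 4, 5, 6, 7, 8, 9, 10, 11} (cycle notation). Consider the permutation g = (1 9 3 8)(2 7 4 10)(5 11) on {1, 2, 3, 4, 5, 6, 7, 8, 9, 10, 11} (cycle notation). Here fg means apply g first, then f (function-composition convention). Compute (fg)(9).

(fg)(9) = f(g(9)). g(9) = 3, then f(3) = 6. So (fg)(9) = 6.

6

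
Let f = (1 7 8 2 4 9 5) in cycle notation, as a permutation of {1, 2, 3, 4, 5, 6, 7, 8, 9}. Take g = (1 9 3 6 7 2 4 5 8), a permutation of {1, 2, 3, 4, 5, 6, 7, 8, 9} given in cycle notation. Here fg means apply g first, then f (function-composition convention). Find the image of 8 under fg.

First apply g: g(8) = 1, then f(1) = 7. Thus (fg)(8) = 7.

7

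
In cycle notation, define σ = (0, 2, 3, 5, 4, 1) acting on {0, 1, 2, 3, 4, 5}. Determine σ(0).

Within (0, 2, 3, 5, 4, 1), 0 ↦ 2.

2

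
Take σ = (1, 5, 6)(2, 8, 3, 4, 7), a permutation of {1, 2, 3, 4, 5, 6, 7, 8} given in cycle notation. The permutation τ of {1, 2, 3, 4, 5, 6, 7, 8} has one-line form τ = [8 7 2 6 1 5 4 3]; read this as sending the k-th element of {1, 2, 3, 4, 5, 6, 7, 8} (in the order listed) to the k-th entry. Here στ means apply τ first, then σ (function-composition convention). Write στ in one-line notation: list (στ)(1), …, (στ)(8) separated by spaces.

For each element, apply τ then σ: 1 → 8 → 3; 2 → 7 → 2; 3 → 2 → 8; 4 → 6 → 1; 5 → 1 → 5; 6 → 5 → 6; 7 → 4 → 7; 8 → 3 → 4.
So στ in one-line form is 3 2 8 1 5 6 7 4.

3 2 8 1 5 6 7 4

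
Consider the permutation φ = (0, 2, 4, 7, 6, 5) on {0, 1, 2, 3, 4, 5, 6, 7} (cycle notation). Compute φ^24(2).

2 lies in the 6-cycle (0, 2, 4, 7, 6, 5).
On a 6-cycle, φ^6 is the identity, so φ^24 = φ^0 there (24 ≡ 0 mod 6).
So φ^24(2) = 2.

2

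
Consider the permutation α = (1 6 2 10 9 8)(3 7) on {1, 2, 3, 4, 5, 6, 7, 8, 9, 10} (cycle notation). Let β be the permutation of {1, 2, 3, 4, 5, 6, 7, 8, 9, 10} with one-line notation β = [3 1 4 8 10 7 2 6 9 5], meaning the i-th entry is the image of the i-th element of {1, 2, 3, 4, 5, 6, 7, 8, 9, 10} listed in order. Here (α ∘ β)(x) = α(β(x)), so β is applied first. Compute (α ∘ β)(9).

8

β(9) = 9, then α(9) = 8; composing gives (α ∘ β)(9) = 8.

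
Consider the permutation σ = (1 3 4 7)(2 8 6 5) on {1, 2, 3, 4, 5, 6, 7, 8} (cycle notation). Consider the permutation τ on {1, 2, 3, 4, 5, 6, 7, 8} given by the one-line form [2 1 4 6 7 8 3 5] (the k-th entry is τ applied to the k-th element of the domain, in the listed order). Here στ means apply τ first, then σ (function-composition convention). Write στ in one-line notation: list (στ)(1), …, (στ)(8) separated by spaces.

8 3 7 5 1 6 4 2

(στ)(x) = σ(τ(x)). Computing each image: σ(τ(1)) = σ(2) = 8, σ(τ(2)) = σ(1) = 3, σ(τ(3)) = σ(4) = 7, σ(τ(4)) = σ(6) = 5, σ(τ(5)) = σ(7) = 1, σ(τ(6)) = σ(8) = 6, σ(τ(7)) = σ(3) = 4, σ(τ(8)) = σ(5) = 2.
Hence στ = [8 3 7 5 1 6 4 2].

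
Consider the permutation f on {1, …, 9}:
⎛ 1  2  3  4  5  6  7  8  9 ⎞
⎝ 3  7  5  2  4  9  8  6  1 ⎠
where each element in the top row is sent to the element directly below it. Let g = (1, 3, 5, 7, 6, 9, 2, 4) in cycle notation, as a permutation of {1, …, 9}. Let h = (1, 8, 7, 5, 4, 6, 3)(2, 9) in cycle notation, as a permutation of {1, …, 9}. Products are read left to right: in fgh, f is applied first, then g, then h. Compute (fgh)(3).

(fgh)(3) = h(g(f(3))). f(3) = 5, then g(5) = 7, then h(7) = 5, so the result is 5.

5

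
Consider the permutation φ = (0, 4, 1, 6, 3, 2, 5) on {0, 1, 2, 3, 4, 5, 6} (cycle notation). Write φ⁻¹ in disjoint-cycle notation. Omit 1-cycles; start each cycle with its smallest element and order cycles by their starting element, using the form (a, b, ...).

(0, 5, 2, 3, 6, 1, 4)

If φ sends a → b within a cycle, φ⁻¹ sends b → a; equivalently, reverse each cycle.
After reversing and putting each cycle's least element first, φ⁻¹ = (0, 5, 2, 3, 6, 1, 4).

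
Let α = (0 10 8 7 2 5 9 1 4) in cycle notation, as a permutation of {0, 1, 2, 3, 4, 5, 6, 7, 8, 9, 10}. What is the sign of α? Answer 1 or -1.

The cycle lengths are 9, 1, 1.
A cycle is odd iff its length is even; α has 0 even-length cycles, so sgn(α) = (−1)^0 and α is even.

1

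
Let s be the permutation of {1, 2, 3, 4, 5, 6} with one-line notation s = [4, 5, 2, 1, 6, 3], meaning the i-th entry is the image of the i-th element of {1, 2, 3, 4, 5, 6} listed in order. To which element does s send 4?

1

4 is element number 4 of the domain, and entry number 4 of the one-line form is 1, so s(4) = 1.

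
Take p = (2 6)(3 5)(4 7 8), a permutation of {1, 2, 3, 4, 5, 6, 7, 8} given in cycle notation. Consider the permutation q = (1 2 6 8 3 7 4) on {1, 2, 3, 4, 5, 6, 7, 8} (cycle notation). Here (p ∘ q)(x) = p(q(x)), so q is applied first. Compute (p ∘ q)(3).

q(3) = 7, then p(7) = 8; composing gives (p ∘ q)(3) = 8.

8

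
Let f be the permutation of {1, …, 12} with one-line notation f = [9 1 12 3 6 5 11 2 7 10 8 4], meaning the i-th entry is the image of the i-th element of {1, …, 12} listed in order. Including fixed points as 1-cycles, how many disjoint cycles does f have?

The cycle decomposition is (1, 9, 7, 11, 8, 2)(3, 12, 4)(5, 6)(10), which has 4 cycles (counting 1-cycles).

4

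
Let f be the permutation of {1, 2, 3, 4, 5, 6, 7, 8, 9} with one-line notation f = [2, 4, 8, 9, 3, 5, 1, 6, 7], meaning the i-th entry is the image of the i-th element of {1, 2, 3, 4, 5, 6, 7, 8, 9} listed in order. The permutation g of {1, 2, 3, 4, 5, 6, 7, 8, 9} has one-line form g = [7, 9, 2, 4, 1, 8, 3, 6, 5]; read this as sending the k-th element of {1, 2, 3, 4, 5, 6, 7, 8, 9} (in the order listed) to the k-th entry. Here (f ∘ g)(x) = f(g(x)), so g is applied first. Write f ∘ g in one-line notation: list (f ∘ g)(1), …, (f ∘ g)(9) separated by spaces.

For each element, apply g then f: 1 → 7 → 1; 2 → 9 → 7; 3 → 2 → 4; 4 → 4 → 9; 5 → 1 → 2; 6 → 8 → 6; 7 → 3 → 8; 8 → 6 → 5; 9 → 5 → 3.
So f ∘ g in one-line form is 1 7 4 9 2 6 8 5 3.

1 7 4 9 2 6 8 5 3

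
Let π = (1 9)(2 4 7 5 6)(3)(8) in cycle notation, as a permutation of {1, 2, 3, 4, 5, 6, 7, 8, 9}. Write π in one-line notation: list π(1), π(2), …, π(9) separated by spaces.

Image by image: 1→9, 2→4, 3→3, 4→7, 5→6, 6→2, 7→5, 8→8, 9→1.
Listing these in domain order gives 9 4 3 7 6 2 5 8 1.

9 4 3 7 6 2 5 8 1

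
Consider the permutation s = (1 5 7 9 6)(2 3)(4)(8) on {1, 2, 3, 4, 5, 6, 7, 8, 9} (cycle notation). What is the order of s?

10

The cycle type of s is (5, 2, 1, 1).
Since disjoint cycles commute, ord(s) = lcm(5, 2) = 10.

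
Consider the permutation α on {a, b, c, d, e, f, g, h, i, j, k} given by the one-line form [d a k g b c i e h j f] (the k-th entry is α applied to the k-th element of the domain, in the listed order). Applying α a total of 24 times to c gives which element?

c

Tracing c → k → … returns to c after 3 steps, so c lies in a 3-cycle (c, k, f).
Powers repeat with period 3 on this cycle, and 24 mod 3 = 0, so α^24(c) = α^0(c).
So α^24(c) = c.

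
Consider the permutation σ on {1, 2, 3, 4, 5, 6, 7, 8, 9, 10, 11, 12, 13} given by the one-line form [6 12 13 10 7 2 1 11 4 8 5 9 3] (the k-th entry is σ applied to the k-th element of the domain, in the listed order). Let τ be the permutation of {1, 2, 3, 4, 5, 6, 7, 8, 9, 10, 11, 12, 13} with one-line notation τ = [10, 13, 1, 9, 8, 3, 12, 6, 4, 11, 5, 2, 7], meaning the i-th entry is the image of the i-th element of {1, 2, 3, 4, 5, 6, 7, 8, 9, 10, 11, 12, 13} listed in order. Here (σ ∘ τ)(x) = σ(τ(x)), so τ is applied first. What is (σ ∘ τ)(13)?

1

τ(13) = 7, then σ(7) = 1; composing gives (σ ∘ τ)(13) = 1.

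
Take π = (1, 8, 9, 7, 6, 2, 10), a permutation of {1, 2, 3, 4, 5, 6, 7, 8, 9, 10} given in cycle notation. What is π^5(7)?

8

7 lies in the 7-cycle (1, 8, 9, 7, 6, 2, 10).
Advancing 5 steps from 7: 7 → 6 → 2 → 10 → 1 → 8.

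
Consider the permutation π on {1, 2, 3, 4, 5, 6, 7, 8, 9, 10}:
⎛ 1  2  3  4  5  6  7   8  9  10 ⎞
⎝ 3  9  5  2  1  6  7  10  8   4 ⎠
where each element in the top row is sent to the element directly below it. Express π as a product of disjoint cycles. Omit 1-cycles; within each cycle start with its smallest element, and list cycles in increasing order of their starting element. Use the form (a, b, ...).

Start at 1 and follow images: 1 → 3 → 5 → 1, giving the cycle (1, 3, 5).
Continuing from each remaining unvisited element yields (1, 3, 5)(2, 9, 8, 10, 4).

(1, 3, 5)(2, 9, 8, 10, 4)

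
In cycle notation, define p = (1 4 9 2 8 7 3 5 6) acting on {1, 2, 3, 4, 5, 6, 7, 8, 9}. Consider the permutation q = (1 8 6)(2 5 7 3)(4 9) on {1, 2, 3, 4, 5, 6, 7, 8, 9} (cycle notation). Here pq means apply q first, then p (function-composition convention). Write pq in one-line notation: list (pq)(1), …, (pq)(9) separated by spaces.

(pq)(x) = p(q(x)). Computing each image: p(q(1)) = p(8) = 7, p(q(2)) = p(5) = 6, p(q(3)) = p(2) = 8, p(q(4)) = p(9) = 2, p(q(5)) = p(7) = 3, p(q(6)) = p(1) = 4, p(q(7)) = p(3) = 5, p(q(8)) = p(6) = 1, p(q(9)) = p(4) = 9.
Hence pq = [7 6 8 2 3 4 5 1 9].

7 6 8 2 3 4 5 1 9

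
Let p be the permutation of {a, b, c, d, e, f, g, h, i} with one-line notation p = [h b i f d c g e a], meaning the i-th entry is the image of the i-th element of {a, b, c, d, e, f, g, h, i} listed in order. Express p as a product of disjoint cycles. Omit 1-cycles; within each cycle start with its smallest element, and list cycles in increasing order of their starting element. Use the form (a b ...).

(a h e d f c i)

From a: a → h → e → d → f → c → i → a, closing the cycle (a h e d f c i).
Continuing from each remaining unvisited element yields (a h e d f c i).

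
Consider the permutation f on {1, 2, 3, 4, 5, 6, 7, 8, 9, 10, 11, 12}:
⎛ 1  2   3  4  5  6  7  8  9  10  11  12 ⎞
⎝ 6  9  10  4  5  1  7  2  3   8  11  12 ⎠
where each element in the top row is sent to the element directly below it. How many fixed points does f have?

The fixed points (elements with f(x) = x) are {4, 5, 7, 11, 12}, so there are 5.

5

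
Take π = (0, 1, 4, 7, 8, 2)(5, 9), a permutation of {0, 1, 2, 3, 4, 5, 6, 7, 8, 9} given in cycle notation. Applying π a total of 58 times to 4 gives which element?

4 lies in the 6-cycle (0, 1, 4, 7, 8, 2).
On a 6-cycle, π^6 is the identity, so π^58 = π^4 there (58 ≡ 4 mod 6).
Stepping 4 places around the cycle: 4 → 7 → 8 → 2 → 0.

0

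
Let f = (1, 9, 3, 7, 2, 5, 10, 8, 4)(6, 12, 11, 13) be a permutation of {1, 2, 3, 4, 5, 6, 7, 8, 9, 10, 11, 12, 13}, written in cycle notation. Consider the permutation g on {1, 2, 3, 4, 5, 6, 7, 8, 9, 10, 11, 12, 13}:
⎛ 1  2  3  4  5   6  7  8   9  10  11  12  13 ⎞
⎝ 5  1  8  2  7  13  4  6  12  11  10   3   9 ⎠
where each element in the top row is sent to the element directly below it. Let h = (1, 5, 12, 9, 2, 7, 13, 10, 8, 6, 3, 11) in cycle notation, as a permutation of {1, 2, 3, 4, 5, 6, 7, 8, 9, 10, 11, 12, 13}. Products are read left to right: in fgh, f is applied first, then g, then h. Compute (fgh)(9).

Chase 9: f(9) = 3; g(3) = 8; h(8) = 6. Hence (fgh)(9) = 6.

6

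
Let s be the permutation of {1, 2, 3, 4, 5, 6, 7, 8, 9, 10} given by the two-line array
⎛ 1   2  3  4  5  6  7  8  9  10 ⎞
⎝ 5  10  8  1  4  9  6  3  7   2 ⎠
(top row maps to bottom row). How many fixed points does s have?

0

No element satisfies s(x) = x, so there are 0 fixed points.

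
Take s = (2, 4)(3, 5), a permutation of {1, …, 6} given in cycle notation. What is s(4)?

In the cycle (2, 4), 4 is followed by 2, so s(4) = 2.

2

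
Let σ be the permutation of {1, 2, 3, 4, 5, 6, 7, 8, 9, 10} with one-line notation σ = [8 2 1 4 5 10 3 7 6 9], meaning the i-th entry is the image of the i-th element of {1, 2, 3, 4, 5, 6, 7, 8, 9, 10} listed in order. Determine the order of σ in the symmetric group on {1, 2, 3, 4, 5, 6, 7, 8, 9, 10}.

12

Decomposing into disjoint cycles gives cycle lengths 4, 3, 1, 1, 1.
The order is lcm(4, 3) = 12.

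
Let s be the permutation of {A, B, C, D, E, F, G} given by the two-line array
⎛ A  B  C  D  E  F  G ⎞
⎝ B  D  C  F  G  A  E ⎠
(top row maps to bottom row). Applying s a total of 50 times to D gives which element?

Tracing D → F → … returns to D after 4 steps, so D lies in a 4-cycle (A B D F).
Since the cycle has length 4, s^50 acts on it the same as s^2 (50 mod 4 = 2).
Stepping 2 places around the cycle: D → F → A.

A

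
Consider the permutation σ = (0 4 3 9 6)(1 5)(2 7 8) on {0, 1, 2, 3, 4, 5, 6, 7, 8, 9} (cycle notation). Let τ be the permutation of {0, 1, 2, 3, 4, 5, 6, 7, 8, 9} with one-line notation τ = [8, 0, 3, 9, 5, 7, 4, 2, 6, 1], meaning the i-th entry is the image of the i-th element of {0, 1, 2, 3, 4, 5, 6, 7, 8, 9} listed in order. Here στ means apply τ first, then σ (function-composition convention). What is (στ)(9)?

First apply τ: τ(9) = 1, then σ(1) = 5. Thus (στ)(9) = 5.

5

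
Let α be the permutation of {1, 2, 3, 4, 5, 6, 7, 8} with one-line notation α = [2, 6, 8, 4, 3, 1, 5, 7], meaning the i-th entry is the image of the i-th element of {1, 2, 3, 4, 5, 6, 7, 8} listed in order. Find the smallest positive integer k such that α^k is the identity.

12

The disjoint-cycle form of α has cycle lengths 4, 3, 1.
The order of α is the least common multiple of its cycle lengths: lcm(4, 3) = 12.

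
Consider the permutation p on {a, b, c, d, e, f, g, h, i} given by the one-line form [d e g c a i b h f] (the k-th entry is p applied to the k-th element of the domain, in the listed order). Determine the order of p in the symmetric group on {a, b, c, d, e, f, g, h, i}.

The disjoint-cycle form of p has cycle lengths 6, 2, 1.
The order is lcm(6, 2) = 6.

6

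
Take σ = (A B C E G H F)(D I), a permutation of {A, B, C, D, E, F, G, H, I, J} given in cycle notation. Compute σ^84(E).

E lies in the 7-cycle (A B C E G H F).
Powers repeat with period 7 on this cycle, and 84 mod 7 = 0, so σ^84(E) = σ^0(E).
So σ^84(E) = E.

E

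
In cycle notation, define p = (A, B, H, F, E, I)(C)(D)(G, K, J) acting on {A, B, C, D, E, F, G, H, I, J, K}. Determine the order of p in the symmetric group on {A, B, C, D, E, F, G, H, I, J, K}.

6

The disjoint cycles have lengths 6, 3, 1, 1.
Since disjoint cycles commute, ord(p) = lcm(6, 3) = 6.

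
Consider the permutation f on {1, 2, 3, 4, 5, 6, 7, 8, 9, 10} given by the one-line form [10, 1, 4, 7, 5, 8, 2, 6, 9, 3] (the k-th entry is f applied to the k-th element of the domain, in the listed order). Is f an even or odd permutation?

even

In disjoint-cycle form the cycle lengths are 6, 2, 1, 1.
A cycle is odd iff its length is even; f has 2 even-length cycles, so sgn(f) = (−1)^2 and f is even.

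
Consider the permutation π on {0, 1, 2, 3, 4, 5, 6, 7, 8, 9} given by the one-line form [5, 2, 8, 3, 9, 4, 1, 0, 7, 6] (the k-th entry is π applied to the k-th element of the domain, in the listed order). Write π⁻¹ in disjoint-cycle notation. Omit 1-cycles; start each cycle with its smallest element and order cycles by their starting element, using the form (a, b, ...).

First write π in disjoint cycles: (0, 5, 4, 9, 6, 1, 2, 8, 7).
The inverse reverses every cycle; in canonical form, π⁻¹ = (0, 7, 8, 2, 1, 6, 9, 4, 5).

(0, 7, 8, 2, 1, 6, 9, 4, 5)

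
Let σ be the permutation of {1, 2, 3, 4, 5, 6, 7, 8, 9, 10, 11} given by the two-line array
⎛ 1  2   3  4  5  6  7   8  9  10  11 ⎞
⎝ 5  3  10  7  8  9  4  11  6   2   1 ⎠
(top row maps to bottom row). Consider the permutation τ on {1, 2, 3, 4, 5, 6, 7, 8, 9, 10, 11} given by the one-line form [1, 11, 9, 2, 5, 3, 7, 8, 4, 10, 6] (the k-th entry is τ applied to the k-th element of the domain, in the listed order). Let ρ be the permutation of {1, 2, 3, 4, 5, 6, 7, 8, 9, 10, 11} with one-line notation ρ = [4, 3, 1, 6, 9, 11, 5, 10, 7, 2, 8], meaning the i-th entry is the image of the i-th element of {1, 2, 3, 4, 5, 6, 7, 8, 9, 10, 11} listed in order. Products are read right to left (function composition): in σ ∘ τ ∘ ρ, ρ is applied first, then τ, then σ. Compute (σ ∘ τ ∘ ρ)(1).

Chase 1: ρ(1) = 4; τ(4) = 2; σ(2) = 3. Hence (σ ∘ τ ∘ ρ)(1) = 3.

3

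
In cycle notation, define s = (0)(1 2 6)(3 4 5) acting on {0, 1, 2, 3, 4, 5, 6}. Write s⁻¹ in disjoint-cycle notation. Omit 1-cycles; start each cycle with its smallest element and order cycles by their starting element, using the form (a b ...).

(1 6 2)(3 5 4)

The inverse reverses each cycle.
After reversing and putting each cycle's least element first, s⁻¹ = (1 6 2)(3 5 4).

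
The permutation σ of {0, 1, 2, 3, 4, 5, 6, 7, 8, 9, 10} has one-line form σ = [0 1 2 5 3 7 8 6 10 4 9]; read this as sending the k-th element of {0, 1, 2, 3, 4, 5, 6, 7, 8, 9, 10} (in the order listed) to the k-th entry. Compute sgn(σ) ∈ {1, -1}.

In disjoint-cycle form the cycle lengths are 8, 1, 1, 1.
A cycle is odd iff its length is even; σ has 1 even-length cycle, so sgn(σ) = (−1)^1 and σ is odd.

-1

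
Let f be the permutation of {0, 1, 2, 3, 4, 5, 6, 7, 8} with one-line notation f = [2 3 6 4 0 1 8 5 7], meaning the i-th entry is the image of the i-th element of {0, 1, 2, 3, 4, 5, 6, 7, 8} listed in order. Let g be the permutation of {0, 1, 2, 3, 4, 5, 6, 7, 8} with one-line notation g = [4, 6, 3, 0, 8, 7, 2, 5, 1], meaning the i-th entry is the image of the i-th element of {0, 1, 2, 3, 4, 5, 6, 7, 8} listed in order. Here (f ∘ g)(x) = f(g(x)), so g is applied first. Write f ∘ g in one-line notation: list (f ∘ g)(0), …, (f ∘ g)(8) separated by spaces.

Chase each element through g then f: 0 → 4 → 0; 1 → 6 → 8; 2 → 3 → 4; 3 → 0 → 2; 4 → 8 → 7; 5 → 7 → 5; 6 → 2 → 6; 7 → 5 → 1; 8 → 1 → 3.
Collecting the images, f ∘ g = [0 8 4 2 7 5 6 1 3].

0 8 4 2 7 5 6 1 3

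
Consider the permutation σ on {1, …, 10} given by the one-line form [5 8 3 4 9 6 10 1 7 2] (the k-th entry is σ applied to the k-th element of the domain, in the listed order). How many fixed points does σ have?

3

The fixed points (elements with σ(x) = x) are {3, 4, 6}, so there are 3.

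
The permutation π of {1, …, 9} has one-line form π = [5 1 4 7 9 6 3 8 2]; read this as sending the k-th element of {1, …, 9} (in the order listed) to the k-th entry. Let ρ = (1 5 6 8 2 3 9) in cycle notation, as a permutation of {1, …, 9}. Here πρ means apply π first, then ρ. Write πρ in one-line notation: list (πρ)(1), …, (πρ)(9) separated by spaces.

6 5 4 7 1 8 9 2 3

For each element, apply π then ρ: 1 → 5 → 6; 2 → 1 → 5; 3 → 4 → 4; 4 → 7 → 7; 5 → 9 → 1; 6 → 6 → 8; 7 → 3 → 9; 8 → 8 → 2; 9 → 2 → 3.
Collecting the images, πρ = [6 5 4 7 1 8 9 2 3].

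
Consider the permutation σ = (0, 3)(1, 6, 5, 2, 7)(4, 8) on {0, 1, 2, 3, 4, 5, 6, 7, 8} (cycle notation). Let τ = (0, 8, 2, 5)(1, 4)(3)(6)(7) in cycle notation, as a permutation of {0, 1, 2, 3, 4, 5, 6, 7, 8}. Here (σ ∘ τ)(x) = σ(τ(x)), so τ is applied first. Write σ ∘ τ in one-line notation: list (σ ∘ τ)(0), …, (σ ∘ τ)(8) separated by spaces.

For each element, apply τ then σ: 0 → 8 → 4; 1 → 4 → 8; 2 → 5 → 2; 3 → 3 → 0; 4 → 1 → 6; 5 → 0 → 3; 6 → 6 → 5; 7 → 7 → 1; 8 → 2 → 7.
So σ ∘ τ in one-line form is 4 8 2 0 6 3 5 1 7.

4 8 2 0 6 3 5 1 7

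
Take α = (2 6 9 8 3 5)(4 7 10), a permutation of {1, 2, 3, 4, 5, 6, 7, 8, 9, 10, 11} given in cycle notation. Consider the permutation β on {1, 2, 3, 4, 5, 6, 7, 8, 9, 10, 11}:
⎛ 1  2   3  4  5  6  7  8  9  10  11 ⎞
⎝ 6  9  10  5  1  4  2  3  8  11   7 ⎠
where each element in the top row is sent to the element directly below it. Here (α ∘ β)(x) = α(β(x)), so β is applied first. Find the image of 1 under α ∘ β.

(α ∘ β)(1) = α(β(1)). β(1) = 6, then α(6) = 9. So (α ∘ β)(1) = 9.

9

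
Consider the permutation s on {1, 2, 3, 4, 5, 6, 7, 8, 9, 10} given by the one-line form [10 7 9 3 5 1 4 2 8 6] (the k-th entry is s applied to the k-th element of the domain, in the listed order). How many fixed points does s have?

The fixed points (elements with s(x) = x) are {5}, so there is 1.

1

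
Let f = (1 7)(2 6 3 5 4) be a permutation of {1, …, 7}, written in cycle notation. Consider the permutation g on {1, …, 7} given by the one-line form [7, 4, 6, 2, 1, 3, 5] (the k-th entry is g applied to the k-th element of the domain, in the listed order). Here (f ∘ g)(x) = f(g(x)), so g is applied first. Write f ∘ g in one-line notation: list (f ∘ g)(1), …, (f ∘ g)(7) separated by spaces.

(f ∘ g)(x) = f(g(x)). Computing each image: f(g(1)) = f(7) = 1, f(g(2)) = f(4) = 2, f(g(3)) = f(6) = 3, f(g(4)) = f(2) = 6, f(g(5)) = f(1) = 7, f(g(6)) = f(3) = 5, f(g(7)) = f(5) = 4.
Hence f ∘ g = [1 2 3 6 7 5 4].

1 2 3 6 7 5 4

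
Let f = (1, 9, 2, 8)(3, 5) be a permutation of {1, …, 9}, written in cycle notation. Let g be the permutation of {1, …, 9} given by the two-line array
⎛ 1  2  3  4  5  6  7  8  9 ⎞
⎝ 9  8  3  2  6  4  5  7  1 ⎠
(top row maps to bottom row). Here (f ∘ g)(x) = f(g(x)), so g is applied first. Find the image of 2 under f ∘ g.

1

First apply g: g(2) = 8, then f(8) = 1. Thus (f ∘ g)(2) = 1.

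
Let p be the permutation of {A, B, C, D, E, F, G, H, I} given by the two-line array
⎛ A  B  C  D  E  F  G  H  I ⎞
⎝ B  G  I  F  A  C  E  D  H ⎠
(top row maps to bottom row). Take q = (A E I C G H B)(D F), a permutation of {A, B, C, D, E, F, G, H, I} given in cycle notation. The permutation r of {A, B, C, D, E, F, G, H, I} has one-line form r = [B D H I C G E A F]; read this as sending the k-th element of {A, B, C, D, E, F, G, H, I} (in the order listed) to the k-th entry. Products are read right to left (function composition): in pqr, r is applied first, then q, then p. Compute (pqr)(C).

Chase C: r(C) = H; q(H) = B; p(B) = G. Hence (pqr)(C) = G.

G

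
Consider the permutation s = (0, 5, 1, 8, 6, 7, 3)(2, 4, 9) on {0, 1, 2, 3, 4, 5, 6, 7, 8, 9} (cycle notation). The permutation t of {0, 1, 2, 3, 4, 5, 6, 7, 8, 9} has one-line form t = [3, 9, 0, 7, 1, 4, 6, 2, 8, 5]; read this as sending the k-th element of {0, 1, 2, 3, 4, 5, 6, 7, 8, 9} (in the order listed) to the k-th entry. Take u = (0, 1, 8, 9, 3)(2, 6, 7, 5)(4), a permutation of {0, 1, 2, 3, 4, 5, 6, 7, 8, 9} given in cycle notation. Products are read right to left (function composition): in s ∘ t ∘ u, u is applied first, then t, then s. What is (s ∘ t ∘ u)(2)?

7

Chase 2: u(2) = 6; t(6) = 6; s(6) = 7. Hence (s ∘ t ∘ u)(2) = 7.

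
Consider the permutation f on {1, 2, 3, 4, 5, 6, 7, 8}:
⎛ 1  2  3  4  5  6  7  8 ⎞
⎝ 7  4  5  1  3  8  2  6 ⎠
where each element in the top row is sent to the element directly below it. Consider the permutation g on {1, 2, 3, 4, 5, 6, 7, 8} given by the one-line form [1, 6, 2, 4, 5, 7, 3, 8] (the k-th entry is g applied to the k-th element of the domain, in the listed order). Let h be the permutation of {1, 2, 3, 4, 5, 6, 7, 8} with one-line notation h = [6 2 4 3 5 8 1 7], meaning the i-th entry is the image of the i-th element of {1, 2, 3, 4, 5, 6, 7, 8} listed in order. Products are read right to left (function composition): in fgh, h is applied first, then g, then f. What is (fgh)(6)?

(fgh)(6) = f(g(h(6))). h(6) = 8, then g(8) = 8, then f(8) = 6, so the result is 6.

6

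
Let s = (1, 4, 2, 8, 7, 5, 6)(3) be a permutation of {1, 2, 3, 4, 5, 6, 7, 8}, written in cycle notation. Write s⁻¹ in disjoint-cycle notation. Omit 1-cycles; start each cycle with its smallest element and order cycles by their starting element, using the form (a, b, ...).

Inverting a permutation written in cycle notation just reverses the order within every cycle.
After reversing and putting each cycle's least element first, s⁻¹ = (1, 6, 5, 7, 8, 2, 4).

(1, 6, 5, 7, 8, 2, 4)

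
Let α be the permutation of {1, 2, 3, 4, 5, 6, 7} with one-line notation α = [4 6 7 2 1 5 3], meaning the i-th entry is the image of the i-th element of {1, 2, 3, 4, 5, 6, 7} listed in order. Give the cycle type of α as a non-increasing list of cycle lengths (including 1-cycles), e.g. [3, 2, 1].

[5, 2]

The disjoint cycles are (1, 4, 2, 6, 5)(3, 7), with lengths 5, 2 in non-increasing order.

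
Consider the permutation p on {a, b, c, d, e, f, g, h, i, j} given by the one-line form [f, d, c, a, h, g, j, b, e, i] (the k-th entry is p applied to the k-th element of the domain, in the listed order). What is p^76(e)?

a

Tracing e → h → … returns to e after 9 steps, so e lies in a 9-cycle (a, f, g, j, i, e, h, b, d).
Powers repeat with period 9 on this cycle, and 76 mod 9 = 4, so p^76(e) = p^4(e).
Advancing 4 steps from e: e → h → b → d → a.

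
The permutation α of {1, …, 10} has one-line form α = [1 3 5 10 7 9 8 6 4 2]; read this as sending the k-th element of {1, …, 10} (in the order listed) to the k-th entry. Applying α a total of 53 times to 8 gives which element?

Tracing 8 → 6 → … returns to 8 after 9 steps, so 8 lies in a 9-cycle (2 3 5 7 8 6 9 4 10).
Since the cycle has length 9, α^53 acts on it the same as α^8 (53 mod 9 = 8).
Advancing 8 steps from 8: 8 → 6 → 9 → 4 → 10 → 2 → 3 → 5 → 7.

7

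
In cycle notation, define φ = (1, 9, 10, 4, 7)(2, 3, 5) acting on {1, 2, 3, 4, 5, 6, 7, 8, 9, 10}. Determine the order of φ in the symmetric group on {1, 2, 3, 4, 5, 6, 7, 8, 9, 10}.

The disjoint cycles have lengths 5, 3, 1, 1.
The order of φ is the least common multiple of its cycle lengths: lcm(5, 3) = 15.

15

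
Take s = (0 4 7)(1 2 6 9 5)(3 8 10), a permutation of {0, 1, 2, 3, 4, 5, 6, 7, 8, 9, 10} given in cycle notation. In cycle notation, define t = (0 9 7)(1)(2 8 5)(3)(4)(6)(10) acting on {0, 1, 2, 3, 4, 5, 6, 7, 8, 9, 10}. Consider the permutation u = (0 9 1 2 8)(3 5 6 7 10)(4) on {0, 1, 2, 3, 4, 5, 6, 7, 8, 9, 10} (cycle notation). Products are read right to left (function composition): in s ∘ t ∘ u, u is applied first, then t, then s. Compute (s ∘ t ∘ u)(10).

8

Chase 10: u(10) = 3; t(3) = 3; s(3) = 8. Hence (s ∘ t ∘ u)(10) = 8.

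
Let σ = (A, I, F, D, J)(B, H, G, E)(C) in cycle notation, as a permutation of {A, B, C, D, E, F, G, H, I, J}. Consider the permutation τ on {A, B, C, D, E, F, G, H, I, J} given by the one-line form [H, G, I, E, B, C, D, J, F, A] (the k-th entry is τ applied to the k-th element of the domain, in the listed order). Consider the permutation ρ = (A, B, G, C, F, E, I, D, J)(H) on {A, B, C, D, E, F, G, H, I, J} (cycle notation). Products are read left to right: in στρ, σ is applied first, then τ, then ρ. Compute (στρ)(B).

Chase B: σ(B) = H; τ(H) = J; ρ(J) = A. Hence (στρ)(B) = A.

A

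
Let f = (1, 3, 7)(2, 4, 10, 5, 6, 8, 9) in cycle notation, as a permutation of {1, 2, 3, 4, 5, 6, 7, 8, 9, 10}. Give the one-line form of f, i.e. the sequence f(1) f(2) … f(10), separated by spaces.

3 4 7 10 6 8 1 9 2 5

Reading each image from the cycles: 1→3, 2→4, 3→7, 4→10, 5→6, 6→8, 7→1, 8→9, 9→2, 10→5.
So the one-line form is 3 4 7 10 6 8 1 9 2 5.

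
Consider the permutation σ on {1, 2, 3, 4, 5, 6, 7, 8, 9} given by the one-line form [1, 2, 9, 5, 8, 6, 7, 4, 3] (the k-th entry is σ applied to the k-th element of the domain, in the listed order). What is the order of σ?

Writing σ as disjoint cycles, the cycle lengths are 3, 2, 1, 1, 1, 1.
The order is lcm(3, 2) = 6.

6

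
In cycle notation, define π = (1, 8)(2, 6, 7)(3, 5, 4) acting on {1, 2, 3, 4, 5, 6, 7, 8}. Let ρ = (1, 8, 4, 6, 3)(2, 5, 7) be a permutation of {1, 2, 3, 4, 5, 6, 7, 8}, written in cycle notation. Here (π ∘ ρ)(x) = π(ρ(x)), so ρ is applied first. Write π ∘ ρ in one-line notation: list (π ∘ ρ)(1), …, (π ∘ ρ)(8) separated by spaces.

1 4 8 7 2 5 6 3

For each element, apply ρ then π: 1 → 8 → 1; 2 → 5 → 4; 3 → 1 → 8; 4 → 6 → 7; 5 → 7 → 2; 6 → 3 → 5; 7 → 2 → 6; 8 → 4 → 3.
So π ∘ ρ in one-line form is 1 4 8 7 2 5 6 3.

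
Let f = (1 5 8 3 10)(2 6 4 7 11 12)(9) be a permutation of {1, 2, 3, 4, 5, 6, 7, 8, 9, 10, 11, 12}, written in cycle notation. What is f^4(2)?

2 lies in the 6-cycle (2 6 4 7 11 12).
Advancing 4 steps from 2: 2 → 6 → 4 → 7 → 11.

11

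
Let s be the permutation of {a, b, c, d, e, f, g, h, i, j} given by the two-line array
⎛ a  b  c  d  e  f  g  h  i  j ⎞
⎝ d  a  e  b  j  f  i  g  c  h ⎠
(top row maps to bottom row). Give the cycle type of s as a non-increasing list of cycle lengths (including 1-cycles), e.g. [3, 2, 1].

The disjoint cycles are (a d b)(c e j h g i)(f), with lengths 6, 3, 1 in non-increasing order.

[6, 3, 1]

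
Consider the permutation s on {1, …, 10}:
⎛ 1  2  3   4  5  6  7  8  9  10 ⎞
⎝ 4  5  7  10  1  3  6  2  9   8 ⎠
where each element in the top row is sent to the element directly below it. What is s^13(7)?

6

Tracing 7 → 6 → … returns to 7 after 3 steps, so 7 lies in a 3-cycle (3 7 6).
On a 3-cycle, s^3 is the identity, so s^13 = s^1 there (13 ≡ 1 mod 3).
Stepping 1 place around the cycle: 7 → 6.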